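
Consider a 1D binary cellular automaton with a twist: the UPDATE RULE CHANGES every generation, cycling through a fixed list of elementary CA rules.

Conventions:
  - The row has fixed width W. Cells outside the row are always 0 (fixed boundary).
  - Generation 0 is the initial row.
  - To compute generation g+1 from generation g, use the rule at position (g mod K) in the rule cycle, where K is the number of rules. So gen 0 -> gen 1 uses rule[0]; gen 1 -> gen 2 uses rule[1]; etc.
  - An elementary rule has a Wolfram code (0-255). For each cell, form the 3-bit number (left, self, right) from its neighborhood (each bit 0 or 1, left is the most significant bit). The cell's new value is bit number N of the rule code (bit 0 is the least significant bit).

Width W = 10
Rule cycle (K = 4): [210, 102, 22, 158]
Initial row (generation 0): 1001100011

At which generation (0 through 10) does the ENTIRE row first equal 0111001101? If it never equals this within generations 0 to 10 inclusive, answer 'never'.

Gen 0: 1001100011
Gen 1 (rule 210): 0110110101
Gen 2 (rule 102): 1011011111
Gen 3 (rule 22): 1000000000
Gen 4 (rule 158): 1100000000
Gen 5 (rule 210): 0110000000
Gen 6 (rule 102): 1010000000
Gen 7 (rule 22): 1011000000
Gen 8 (rule 158): 1010100000
Gen 9 (rule 210): 0000010000
Gen 10 (rule 102): 0000110000

Answer: never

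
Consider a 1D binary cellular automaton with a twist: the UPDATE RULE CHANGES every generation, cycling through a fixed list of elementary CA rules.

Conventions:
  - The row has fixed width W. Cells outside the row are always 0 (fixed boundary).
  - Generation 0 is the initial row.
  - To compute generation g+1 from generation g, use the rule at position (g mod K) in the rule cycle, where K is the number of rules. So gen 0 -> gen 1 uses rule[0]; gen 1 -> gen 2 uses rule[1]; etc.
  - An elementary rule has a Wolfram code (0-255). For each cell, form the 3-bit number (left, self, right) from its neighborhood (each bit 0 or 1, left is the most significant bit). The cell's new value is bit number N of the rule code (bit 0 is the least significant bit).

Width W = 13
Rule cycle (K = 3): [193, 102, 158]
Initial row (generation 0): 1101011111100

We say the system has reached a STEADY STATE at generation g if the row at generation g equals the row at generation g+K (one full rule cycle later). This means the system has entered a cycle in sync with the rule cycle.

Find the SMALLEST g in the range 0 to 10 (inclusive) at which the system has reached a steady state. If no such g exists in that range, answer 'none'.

Answer: none

Derivation:
Gen 0: 1101011111100
Gen 1 (rule 193): 0100001111101
Gen 2 (rule 102): 1100010000111
Gen 3 (rule 158): 1010111001110
Gen 4 (rule 193): 0000011000110
Gen 5 (rule 102): 0000101001010
Gen 6 (rule 158): 0001101111011
Gen 7 (rule 193): 1100100111001
Gen 8 (rule 102): 0101101001011
Gen 9 (rule 158): 1101001111010
Gen 10 (rule 193): 0100000111000
Gen 11 (rule 102): 1100001001000
Gen 12 (rule 158): 1010011111100
Gen 13 (rule 193): 0000001111101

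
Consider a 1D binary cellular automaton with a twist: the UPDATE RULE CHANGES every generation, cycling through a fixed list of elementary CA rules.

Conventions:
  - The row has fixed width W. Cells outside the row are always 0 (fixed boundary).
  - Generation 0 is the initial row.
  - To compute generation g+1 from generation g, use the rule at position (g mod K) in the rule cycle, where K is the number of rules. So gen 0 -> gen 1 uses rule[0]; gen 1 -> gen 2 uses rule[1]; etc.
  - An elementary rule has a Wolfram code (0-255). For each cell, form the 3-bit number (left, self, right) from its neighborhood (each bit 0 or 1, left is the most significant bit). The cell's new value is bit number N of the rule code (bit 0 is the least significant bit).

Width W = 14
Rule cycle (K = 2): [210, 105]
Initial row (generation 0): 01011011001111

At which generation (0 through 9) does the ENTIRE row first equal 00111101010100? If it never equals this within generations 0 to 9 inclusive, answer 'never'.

Gen 0: 01011011001111
Gen 1 (rule 210): 10001001110111
Gen 2 (rule 105): 00100001011101
Gen 3 (rule 210): 01010010001100
Gen 4 (rule 105): 00100000101101
Gen 5 (rule 210): 01010001000100
Gen 6 (rule 105): 00100100010001
Gen 7 (rule 210): 01011010101010
Gen 8 (rule 105): 00111101010100
Gen 9 (rule 210): 01011100000010

Answer: 8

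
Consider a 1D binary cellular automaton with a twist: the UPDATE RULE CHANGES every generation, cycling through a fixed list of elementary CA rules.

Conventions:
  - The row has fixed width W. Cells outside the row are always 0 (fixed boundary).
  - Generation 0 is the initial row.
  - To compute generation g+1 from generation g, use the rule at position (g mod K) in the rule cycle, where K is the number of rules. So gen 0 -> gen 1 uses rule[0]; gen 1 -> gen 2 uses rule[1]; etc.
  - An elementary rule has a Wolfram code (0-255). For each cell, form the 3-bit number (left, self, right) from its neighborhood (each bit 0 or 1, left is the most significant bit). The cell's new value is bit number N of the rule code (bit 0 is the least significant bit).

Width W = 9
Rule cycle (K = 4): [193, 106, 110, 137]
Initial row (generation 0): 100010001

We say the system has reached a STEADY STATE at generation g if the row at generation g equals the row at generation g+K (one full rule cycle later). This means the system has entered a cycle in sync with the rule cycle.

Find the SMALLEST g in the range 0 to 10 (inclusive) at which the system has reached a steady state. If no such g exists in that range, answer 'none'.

Gen 0: 100010001
Gen 1 (rule 193): 001000100
Gen 2 (rule 106): 010001000
Gen 3 (rule 110): 110011000
Gen 4 (rule 137): 100010011
Gen 5 (rule 193): 001000001
Gen 6 (rule 106): 010000010
Gen 7 (rule 110): 110000110
Gen 8 (rule 137): 100110100
Gen 9 (rule 193): 000010001
Gen 10 (rule 106): 000100010
Gen 11 (rule 110): 001100110
Gen 12 (rule 137): 101000100
Gen 13 (rule 193): 000010001
Gen 14 (rule 106): 000100010

Answer: 9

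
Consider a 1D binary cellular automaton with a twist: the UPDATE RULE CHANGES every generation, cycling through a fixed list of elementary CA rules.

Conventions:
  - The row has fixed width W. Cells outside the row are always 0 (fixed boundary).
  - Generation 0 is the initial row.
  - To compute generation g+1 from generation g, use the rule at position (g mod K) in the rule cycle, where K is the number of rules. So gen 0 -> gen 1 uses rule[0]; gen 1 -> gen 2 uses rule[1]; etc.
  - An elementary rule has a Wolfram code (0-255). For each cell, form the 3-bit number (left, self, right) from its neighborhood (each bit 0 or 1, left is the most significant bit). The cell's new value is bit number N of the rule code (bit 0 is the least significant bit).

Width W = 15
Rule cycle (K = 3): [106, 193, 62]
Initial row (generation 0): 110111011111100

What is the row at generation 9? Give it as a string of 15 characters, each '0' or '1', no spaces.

Gen 0: 110111011111100
Gen 1 (rule 106): 111101110000100
Gen 2 (rule 193): 011100110110001
Gen 3 (rule 62): 110011101101011
Gen 4 (rule 106): 110110111110111
Gen 5 (rule 193): 010010011110011
Gen 6 (rule 62): 111111110001110
Gen 7 (rule 106): 100000010011010
Gen 8 (rule 193): 001111000001000
Gen 9 (rule 62): 011000100011100

Answer: 011000100011100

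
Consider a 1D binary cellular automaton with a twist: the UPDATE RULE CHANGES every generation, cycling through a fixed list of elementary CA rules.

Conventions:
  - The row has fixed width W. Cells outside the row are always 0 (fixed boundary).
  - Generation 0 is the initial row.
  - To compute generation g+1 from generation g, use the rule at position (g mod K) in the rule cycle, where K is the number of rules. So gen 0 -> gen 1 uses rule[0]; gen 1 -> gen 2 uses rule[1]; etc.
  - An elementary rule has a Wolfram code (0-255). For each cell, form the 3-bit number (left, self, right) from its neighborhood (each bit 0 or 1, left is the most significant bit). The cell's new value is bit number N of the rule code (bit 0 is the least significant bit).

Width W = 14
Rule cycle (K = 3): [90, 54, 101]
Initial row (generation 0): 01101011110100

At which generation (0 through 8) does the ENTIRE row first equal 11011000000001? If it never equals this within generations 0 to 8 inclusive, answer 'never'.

Answer: 3

Derivation:
Gen 0: 01101011110100
Gen 1 (rule 90): 11100010010010
Gen 2 (rule 54): 00010111111111
Gen 3 (rule 101): 11011000000001
Gen 4 (rule 90): 11011100000010
Gen 5 (rule 54): 00100010000111
Gen 6 (rule 101): 10101010110001
Gen 7 (rule 90): 00000000111010
Gen 8 (rule 54): 00000001000111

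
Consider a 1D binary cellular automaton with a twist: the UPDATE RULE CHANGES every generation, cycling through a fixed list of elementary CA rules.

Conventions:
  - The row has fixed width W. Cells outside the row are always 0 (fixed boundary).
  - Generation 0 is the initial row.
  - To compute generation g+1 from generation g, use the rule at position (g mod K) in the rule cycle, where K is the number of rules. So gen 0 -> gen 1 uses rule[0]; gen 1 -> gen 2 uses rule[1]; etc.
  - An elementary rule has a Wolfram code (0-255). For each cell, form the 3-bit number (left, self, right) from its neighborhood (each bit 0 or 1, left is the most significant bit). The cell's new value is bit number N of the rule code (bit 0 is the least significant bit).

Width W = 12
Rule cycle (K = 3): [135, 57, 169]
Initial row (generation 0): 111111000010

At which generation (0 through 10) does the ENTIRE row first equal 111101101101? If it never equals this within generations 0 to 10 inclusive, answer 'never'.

Answer: 4

Derivation:
Gen 0: 111111000010
Gen 1 (rule 135): 011110011110
Gen 2 (rule 57): 010001010001
Gen 3 (rule 169): 000100100100
Gen 4 (rule 135): 111101101101
Gen 5 (rule 57): 100011011010
Gen 6 (rule 169): 001010110100
Gen 7 (rule 135): 111010000101
Gen 8 (rule 57): 100101110010
Gen 9 (rule 169): 000011100000
Gen 10 (rule 135): 111101001111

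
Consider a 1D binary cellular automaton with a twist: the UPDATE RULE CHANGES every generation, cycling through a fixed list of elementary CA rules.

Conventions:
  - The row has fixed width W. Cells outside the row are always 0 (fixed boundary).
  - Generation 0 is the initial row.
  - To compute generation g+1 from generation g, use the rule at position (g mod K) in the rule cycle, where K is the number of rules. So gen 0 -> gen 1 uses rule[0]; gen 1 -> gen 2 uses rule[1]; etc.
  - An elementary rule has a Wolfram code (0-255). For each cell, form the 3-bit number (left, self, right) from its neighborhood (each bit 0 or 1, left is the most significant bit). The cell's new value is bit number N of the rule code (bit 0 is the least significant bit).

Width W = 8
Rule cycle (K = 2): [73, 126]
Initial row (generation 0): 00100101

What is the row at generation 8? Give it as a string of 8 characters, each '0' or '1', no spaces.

Gen 0: 00100101
Gen 1 (rule 73): 10000000
Gen 2 (rule 126): 11000000
Gen 3 (rule 73): 11011111
Gen 4 (rule 126): 11110001
Gen 5 (rule 73): 10010100
Gen 6 (rule 126): 11111110
Gen 7 (rule 73): 10000010
Gen 8 (rule 126): 11000111

Answer: 11000111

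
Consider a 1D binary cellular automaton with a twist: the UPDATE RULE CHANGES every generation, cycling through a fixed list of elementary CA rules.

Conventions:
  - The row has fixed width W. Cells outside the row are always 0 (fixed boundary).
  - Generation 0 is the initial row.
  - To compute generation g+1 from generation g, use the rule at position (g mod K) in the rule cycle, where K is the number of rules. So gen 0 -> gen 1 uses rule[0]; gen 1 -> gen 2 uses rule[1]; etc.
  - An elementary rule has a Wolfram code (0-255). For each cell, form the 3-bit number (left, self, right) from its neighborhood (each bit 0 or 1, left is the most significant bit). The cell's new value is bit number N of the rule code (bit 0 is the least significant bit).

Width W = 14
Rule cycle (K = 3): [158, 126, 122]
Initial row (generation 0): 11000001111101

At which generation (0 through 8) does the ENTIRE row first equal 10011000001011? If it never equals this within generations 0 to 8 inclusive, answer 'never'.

Gen 0: 11000001111101
Gen 1 (rule 158): 10100011111001
Gen 2 (rule 126): 11110110001111
Gen 3 (rule 122): 10011111011001
Gen 4 (rule 158): 11111110010111
Gen 5 (rule 126): 10000011111101
Gen 6 (rule 122): 01000110000110
Gen 7 (rule 158): 11101101001101
Gen 8 (rule 126): 10111111111111

Answer: never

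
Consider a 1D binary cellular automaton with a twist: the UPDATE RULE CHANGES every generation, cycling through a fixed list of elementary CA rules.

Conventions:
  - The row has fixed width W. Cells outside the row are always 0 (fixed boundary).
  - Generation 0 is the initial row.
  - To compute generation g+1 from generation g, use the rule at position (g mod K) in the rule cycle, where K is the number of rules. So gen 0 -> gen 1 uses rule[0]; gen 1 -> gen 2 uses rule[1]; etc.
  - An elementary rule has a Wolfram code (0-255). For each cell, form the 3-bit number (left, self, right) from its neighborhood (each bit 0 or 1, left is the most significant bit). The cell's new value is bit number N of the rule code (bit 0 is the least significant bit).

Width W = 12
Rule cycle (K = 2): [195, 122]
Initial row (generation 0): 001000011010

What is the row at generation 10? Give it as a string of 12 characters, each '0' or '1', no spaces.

Answer: 100110111110

Derivation:
Gen 0: 001000011010
Gen 1 (rule 195): 110011101000
Gen 2 (rule 122): 111110110100
Gen 3 (rule 195): 011110010001
Gen 4 (rule 122): 110011101010
Gen 5 (rule 195): 010101100000
Gen 6 (rule 122): 101011110000
Gen 7 (rule 195): 000001110111
Gen 8 (rule 122): 000011011101
Gen 9 (rule 195): 111101001100
Gen 10 (rule 122): 100110111110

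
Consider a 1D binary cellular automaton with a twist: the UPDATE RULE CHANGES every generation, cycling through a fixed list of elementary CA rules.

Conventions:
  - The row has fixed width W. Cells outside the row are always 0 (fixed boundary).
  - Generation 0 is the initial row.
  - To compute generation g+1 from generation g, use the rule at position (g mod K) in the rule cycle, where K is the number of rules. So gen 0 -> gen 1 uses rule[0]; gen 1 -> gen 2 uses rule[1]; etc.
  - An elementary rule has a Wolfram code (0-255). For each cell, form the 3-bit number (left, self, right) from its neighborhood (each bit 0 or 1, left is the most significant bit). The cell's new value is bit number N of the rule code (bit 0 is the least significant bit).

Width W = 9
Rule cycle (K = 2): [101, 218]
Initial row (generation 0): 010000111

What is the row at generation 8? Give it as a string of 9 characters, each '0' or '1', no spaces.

Answer: 111011001

Derivation:
Gen 0: 010000111
Gen 1 (rule 101): 010110001
Gen 2 (rule 218): 100111010
Gen 3 (rule 101): 100001110
Gen 4 (rule 218): 010011111
Gen 5 (rule 101): 010000001
Gen 6 (rule 218): 101000010
Gen 7 (rule 101): 111011010
Gen 8 (rule 218): 111011001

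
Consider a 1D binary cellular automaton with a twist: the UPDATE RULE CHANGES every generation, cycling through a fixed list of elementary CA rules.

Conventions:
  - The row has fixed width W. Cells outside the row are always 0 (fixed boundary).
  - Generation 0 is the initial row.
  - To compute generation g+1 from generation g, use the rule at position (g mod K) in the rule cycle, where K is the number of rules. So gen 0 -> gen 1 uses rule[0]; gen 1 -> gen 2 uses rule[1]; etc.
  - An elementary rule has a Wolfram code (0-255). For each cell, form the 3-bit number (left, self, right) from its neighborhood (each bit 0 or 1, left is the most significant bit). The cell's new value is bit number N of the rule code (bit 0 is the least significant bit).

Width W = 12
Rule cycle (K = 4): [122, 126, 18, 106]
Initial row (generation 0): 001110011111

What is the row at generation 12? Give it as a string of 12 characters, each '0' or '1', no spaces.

Gen 0: 001110011111
Gen 1 (rule 122): 011011110001
Gen 2 (rule 126): 111110011011
Gen 3 (rule 18): 000001100000
Gen 4 (rule 106): 000011100000
Gen 5 (rule 122): 000110110000
Gen 6 (rule 126): 001111111000
Gen 7 (rule 18): 010000000100
Gen 8 (rule 106): 100000001000
Gen 9 (rule 122): 010000010100
Gen 10 (rule 126): 111000111110
Gen 11 (rule 18): 000101000001
Gen 12 (rule 106): 001010000010

Answer: 001010000010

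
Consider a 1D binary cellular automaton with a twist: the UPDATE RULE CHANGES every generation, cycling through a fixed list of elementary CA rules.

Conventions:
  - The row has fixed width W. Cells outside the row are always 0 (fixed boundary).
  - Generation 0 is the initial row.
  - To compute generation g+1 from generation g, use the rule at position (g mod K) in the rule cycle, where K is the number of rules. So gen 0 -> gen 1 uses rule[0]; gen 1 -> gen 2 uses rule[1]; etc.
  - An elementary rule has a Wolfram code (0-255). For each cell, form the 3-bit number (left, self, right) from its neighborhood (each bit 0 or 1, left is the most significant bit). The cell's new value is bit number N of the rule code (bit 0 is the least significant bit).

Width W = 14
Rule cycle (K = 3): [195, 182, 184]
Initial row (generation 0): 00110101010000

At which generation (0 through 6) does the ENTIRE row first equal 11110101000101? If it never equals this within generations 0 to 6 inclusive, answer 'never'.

Answer: never

Derivation:
Gen 0: 00110101010000
Gen 1 (rule 195): 11010000000111
Gen 2 (rule 182): 00111000001010
Gen 3 (rule 184): 00110100000101
Gen 4 (rule 195): 11010001111000
Gen 5 (rule 182): 00111010110100
Gen 6 (rule 184): 00110101101010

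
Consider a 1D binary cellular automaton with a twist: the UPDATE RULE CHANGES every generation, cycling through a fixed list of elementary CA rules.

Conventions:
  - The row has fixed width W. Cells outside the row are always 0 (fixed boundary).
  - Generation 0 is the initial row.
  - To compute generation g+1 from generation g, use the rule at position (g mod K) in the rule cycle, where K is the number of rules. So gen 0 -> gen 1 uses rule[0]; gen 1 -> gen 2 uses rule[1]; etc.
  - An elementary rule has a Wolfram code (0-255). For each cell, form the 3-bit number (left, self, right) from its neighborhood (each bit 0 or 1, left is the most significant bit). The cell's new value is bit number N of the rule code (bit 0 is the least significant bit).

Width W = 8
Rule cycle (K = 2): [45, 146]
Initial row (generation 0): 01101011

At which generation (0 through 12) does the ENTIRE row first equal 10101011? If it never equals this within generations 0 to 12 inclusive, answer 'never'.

Gen 0: 01101011
Gen 1 (rule 45): 01011110
Gen 2 (rule 146): 10001101
Gen 3 (rule 45): 10101011
Gen 4 (rule 146): 00000000
Gen 5 (rule 45): 11111111
Gen 6 (rule 146): 01111110
Gen 7 (rule 45): 01000000
Gen 8 (rule 146): 10100000
Gen 9 (rule 45): 11101111
Gen 10 (rule 146): 01000110
Gen 11 (rule 45): 01010100
Gen 12 (rule 146): 10000010

Answer: 3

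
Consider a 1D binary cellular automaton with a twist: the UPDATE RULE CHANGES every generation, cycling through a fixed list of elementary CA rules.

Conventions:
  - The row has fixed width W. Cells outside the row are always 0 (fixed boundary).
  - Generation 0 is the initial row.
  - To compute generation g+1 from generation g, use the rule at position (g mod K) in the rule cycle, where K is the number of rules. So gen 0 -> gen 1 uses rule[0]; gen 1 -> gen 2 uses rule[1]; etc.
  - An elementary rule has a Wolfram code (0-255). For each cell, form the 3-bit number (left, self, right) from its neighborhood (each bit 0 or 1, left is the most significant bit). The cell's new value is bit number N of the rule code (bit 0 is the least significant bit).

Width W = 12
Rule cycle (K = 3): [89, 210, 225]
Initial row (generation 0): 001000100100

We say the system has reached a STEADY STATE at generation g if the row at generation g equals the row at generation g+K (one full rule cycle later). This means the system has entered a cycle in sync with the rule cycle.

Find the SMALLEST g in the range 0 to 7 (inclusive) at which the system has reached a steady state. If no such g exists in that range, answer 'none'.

Answer: none

Derivation:
Gen 0: 001000100100
Gen 1 (rule 89): 100110010011
Gen 2 (rule 210): 011011101101
Gen 3 (rule 225): 001101110110
Gen 4 (rule 89): 101101010111
Gen 5 (rule 210): 000100000011
Gen 6 (rule 225): 110001111001
Gen 7 (rule 89): 111101001100
Gen 8 (rule 210): 011100110110
Gen 9 (rule 225): 001100011010
Gen 10 (rule 89): 101111011001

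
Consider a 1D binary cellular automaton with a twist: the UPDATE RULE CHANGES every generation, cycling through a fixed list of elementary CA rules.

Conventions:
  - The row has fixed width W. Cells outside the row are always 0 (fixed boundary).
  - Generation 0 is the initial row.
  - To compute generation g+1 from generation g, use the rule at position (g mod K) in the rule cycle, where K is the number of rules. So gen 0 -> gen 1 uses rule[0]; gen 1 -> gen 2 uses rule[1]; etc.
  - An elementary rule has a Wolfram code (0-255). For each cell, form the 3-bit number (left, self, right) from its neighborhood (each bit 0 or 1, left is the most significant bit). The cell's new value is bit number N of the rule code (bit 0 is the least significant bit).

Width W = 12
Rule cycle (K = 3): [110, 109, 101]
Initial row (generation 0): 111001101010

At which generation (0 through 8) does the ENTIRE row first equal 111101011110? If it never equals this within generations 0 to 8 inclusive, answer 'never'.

Gen 0: 111001101010
Gen 1 (rule 110): 101011111110
Gen 2 (rule 109): 111110000010
Gen 3 (rule 101): 000010111010
Gen 4 (rule 110): 000111101110
Gen 5 (rule 109): 110100111010
Gen 6 (rule 101): 011100001110
Gen 7 (rule 110): 110100011010
Gen 8 (rule 109): 111101011110

Answer: 8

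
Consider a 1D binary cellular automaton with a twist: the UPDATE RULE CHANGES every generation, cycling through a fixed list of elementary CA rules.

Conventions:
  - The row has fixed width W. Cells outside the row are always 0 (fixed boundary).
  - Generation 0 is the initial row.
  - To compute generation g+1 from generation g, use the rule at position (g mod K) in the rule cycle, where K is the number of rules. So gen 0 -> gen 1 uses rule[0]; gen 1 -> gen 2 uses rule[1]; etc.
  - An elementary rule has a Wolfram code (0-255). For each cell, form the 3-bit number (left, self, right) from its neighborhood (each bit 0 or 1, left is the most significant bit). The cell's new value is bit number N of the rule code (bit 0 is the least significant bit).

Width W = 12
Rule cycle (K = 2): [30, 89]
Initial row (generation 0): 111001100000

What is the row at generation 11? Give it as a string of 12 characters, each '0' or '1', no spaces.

Answer: 111000011000

Derivation:
Gen 0: 111001100000
Gen 1 (rule 30): 100111010000
Gen 2 (rule 89): 010101001111
Gen 3 (rule 30): 110101111000
Gen 4 (rule 89): 110001001111
Gen 5 (rule 30): 101011111000
Gen 6 (rule 89): 000010001111
Gen 7 (rule 30): 000111011000
Gen 8 (rule 89): 110101011111
Gen 9 (rule 30): 100101010000
Gen 10 (rule 89): 010000001111
Gen 11 (rule 30): 111000011000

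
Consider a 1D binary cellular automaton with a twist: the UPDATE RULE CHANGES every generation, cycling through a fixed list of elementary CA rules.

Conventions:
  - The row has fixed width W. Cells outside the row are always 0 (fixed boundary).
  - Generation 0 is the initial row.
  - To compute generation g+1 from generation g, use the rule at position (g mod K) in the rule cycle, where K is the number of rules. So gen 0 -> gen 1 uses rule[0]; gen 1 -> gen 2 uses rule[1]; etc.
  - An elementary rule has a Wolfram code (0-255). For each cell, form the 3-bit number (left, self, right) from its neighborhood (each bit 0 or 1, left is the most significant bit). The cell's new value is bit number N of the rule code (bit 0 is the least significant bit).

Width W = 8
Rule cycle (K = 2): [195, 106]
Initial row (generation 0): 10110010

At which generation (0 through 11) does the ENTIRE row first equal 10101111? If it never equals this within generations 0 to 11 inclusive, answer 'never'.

Gen 0: 10110010
Gen 1 (rule 195): 00010100
Gen 2 (rule 106): 00101000
Gen 3 (rule 195): 11000011
Gen 4 (rule 106): 11000111
Gen 5 (rule 195): 01011011
Gen 6 (rule 106): 10111111
Gen 7 (rule 195): 00011111
Gen 8 (rule 106): 00110001
Gen 9 (rule 195): 11010110
Gen 10 (rule 106): 11101110
Gen 11 (rule 195): 01100110

Answer: never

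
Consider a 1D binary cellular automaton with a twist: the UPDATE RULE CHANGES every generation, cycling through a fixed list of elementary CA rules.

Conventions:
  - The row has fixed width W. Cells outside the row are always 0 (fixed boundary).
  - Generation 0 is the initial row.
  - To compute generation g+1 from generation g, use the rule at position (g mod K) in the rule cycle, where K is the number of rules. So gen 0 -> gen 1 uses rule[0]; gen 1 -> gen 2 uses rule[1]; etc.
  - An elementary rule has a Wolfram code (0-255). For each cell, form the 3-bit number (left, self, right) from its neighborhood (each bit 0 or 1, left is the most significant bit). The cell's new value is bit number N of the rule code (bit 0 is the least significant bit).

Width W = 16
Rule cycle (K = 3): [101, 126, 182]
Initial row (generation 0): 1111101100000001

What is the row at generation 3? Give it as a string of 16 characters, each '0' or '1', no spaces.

Gen 0: 1111101100000001
Gen 1 (rule 101): 0000110101111101
Gen 2 (rule 126): 0001111111000111
Gen 3 (rule 182): 0010111110101010

Answer: 0010111110101010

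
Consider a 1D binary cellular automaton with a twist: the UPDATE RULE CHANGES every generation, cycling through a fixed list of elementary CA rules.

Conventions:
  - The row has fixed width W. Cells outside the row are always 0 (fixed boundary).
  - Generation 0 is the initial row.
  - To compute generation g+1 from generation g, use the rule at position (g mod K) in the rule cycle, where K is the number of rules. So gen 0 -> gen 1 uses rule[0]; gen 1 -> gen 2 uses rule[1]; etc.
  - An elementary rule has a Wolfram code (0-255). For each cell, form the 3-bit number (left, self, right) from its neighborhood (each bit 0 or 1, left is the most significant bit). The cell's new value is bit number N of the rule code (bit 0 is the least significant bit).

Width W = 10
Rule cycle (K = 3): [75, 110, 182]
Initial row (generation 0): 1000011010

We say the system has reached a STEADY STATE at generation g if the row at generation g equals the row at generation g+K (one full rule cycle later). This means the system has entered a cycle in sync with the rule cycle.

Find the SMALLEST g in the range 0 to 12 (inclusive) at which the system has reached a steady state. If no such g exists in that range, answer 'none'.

Answer: 7

Derivation:
Gen 0: 1000011010
Gen 1 (rule 75): 0011111000
Gen 2 (rule 110): 0110001000
Gen 3 (rule 182): 1001011100
Gen 4 (rule 75): 0010010101
Gen 5 (rule 110): 0110111111
Gen 6 (rule 182): 1001011110
Gen 7 (rule 75): 0010010010
Gen 8 (rule 110): 0110110110
Gen 9 (rule 182): 1001001001
Gen 10 (rule 75): 0010010010
Gen 11 (rule 110): 0110110110
Gen 12 (rule 182): 1001001001
Gen 13 (rule 75): 0010010010
Gen 14 (rule 110): 0110110110
Gen 15 (rule 182): 1001001001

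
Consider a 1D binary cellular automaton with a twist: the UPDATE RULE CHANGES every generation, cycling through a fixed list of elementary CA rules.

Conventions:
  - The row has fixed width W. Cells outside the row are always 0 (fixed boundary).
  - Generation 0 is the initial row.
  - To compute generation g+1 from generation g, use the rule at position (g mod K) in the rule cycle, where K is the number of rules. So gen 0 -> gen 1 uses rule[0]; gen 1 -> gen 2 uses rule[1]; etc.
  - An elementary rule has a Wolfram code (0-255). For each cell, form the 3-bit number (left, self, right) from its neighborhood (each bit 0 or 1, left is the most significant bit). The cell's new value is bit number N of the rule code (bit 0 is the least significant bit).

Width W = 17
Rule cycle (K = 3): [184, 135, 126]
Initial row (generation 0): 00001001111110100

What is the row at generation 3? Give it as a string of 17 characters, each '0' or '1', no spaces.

Answer: 10000111101111111

Derivation:
Gen 0: 00001001111110100
Gen 1 (rule 184): 00000101111101010
Gen 2 (rule 135): 11111100111001010
Gen 3 (rule 126): 10000111101111111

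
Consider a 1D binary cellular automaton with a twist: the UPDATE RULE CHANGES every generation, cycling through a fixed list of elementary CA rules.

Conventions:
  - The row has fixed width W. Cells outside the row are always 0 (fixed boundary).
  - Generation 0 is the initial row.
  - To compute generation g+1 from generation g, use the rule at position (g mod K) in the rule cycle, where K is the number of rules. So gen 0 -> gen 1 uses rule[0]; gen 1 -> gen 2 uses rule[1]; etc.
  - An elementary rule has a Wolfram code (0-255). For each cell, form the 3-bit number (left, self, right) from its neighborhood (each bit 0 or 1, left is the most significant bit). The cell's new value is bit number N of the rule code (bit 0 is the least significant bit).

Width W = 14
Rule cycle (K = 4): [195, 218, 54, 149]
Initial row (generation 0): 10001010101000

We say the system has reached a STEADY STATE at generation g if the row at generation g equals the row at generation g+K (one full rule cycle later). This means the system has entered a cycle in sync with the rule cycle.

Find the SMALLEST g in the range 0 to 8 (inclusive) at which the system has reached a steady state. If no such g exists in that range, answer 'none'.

Answer: 6

Derivation:
Gen 0: 10001010101000
Gen 1 (rule 195): 00110000000011
Gen 2 (rule 218): 01111000000111
Gen 3 (rule 54): 10000100001000
Gen 4 (rule 149): 11110111101111
Gen 5 (rule 195): 01110011100111
Gen 6 (rule 218): 11111111111111
Gen 7 (rule 54): 00000000000000
Gen 8 (rule 149): 11111111111111
Gen 9 (rule 195): 01111111111111
Gen 10 (rule 218): 11111111111111
Gen 11 (rule 54): 00000000000000
Gen 12 (rule 149): 11111111111111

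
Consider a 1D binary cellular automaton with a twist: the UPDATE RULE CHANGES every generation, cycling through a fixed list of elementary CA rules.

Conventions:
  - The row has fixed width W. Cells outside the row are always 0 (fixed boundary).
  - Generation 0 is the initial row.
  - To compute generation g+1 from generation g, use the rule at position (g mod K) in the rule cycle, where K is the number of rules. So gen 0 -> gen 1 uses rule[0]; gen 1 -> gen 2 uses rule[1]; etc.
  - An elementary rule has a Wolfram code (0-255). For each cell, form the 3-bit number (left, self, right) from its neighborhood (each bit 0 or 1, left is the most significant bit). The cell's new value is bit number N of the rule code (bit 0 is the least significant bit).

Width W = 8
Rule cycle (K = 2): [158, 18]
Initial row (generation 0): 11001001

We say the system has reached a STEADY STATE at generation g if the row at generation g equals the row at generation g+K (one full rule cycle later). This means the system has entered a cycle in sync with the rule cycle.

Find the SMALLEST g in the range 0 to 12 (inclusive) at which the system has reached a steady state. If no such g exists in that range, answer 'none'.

Gen 0: 11001001
Gen 1 (rule 158): 10111111
Gen 2 (rule 18): 00000000
Gen 3 (rule 158): 00000000
Gen 4 (rule 18): 00000000
Gen 5 (rule 158): 00000000
Gen 6 (rule 18): 00000000
Gen 7 (rule 158): 00000000
Gen 8 (rule 18): 00000000
Gen 9 (rule 158): 00000000
Gen 10 (rule 18): 00000000
Gen 11 (rule 158): 00000000
Gen 12 (rule 18): 00000000
Gen 13 (rule 158): 00000000
Gen 14 (rule 18): 00000000

Answer: 2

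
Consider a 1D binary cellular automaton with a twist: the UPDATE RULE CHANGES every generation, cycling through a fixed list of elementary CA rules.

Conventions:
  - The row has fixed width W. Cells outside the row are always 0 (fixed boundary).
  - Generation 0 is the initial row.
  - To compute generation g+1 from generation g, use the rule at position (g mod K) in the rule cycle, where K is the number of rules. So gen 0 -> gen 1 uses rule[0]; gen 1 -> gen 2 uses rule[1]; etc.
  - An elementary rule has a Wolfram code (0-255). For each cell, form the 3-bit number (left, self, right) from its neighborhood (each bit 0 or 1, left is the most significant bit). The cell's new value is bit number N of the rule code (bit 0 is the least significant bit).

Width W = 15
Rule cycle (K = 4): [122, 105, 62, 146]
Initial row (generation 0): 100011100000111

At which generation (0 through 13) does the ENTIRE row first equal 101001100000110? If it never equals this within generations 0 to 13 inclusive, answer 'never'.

Gen 0: 100011100000111
Gen 1 (rule 122): 010110110001101
Gen 2 (rule 105): 001111110101110
Gen 3 (rule 62): 011000001111001
Gen 4 (rule 146): 100100010110110
Gen 5 (rule 122): 011010101111111
Gen 6 (rule 105): 011101011000001
Gen 7 (rule 62): 110011110100011
Gen 8 (rule 146): 001101100010100
Gen 9 (rule 122): 011111110101010
Gen 10 (rule 105): 010000011010100
Gen 11 (rule 62): 111000110111110
Gen 12 (rule 146): 010101000011101
Gen 13 (rule 122): 101010100110110

Answer: never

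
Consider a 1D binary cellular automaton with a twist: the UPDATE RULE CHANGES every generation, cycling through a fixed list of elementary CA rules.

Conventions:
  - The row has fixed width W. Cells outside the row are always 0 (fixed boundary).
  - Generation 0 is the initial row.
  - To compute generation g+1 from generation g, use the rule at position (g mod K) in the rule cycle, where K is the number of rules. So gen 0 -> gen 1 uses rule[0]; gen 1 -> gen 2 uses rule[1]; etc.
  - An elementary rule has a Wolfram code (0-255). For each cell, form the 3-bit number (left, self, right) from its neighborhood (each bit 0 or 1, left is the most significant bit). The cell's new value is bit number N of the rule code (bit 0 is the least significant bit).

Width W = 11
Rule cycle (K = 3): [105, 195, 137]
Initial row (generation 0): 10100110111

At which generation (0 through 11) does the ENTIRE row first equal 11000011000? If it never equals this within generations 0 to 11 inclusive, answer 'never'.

Gen 0: 10100110111
Gen 1 (rule 105): 01000111101
Gen 2 (rule 195): 10011011100
Gen 3 (rule 137): 00010011001
Gen 4 (rule 105): 11000011000
Gen 5 (rule 195): 01011101011
Gen 6 (rule 137): 00011000010
Gen 7 (rule 105): 11011011000
Gen 8 (rule 195): 01001001011
Gen 9 (rule 137): 00000000010
Gen 10 (rule 105): 11111111000
Gen 11 (rule 195): 01111111011

Answer: 4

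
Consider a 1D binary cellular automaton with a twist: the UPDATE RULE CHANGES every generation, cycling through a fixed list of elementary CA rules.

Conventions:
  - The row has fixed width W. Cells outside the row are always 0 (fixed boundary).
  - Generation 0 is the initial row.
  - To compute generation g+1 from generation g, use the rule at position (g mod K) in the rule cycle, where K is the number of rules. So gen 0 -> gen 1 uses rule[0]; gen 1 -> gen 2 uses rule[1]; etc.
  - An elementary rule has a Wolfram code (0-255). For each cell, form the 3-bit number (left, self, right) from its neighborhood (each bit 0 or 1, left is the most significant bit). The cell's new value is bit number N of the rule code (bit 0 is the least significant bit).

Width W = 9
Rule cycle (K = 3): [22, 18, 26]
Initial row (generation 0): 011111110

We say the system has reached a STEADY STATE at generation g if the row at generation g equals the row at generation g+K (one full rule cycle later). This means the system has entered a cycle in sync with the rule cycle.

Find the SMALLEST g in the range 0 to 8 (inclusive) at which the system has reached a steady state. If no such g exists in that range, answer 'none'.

Answer: 5

Derivation:
Gen 0: 011111110
Gen 1 (rule 22): 100000001
Gen 2 (rule 18): 010000010
Gen 3 (rule 26): 101000101
Gen 4 (rule 22): 101101101
Gen 5 (rule 18): 000000000
Gen 6 (rule 26): 000000000
Gen 7 (rule 22): 000000000
Gen 8 (rule 18): 000000000
Gen 9 (rule 26): 000000000
Gen 10 (rule 22): 000000000
Gen 11 (rule 18): 000000000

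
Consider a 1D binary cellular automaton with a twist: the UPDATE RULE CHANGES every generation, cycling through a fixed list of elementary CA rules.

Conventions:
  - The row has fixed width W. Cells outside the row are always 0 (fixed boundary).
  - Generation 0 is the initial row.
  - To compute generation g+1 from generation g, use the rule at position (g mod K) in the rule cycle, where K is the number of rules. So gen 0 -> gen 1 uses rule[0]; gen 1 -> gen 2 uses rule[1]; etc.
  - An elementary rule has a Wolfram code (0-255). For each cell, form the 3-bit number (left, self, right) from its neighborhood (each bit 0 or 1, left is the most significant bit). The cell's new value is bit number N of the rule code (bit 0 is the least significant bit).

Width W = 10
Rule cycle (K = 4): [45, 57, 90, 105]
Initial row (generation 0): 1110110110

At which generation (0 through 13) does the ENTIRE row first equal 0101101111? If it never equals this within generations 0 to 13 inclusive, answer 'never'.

Answer: 6

Derivation:
Gen 0: 1110110110
Gen 1 (rule 45): 1001101100
Gen 2 (rule 57): 0101011011
Gen 3 (rule 90): 1000011011
Gen 4 (rule 105): 0011011111
Gen 5 (rule 45): 1010110000
Gen 6 (rule 57): 0101101111
Gen 7 (rule 90): 1001101001
Gen 8 (rule 105): 0001110000
Gen 9 (rule 45): 1101000111
Gen 10 (rule 57): 1010110100
Gen 11 (rule 90): 0000110010
Gen 12 (rule 105): 1110110000
Gen 13 (rule 45): 1001100111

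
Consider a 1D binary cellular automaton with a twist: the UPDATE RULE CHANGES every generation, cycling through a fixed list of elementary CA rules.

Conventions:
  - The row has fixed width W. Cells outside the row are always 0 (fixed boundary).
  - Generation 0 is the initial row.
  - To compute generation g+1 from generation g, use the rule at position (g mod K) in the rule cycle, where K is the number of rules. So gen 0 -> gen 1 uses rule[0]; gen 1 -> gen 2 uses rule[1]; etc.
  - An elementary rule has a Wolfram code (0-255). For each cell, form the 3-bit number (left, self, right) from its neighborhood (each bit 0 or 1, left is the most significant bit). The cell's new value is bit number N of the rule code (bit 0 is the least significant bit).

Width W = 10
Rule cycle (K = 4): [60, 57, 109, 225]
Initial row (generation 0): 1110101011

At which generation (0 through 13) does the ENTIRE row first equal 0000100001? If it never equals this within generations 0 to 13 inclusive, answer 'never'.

Answer: 9

Derivation:
Gen 0: 1110101011
Gen 1 (rule 60): 1001111110
Gen 2 (rule 57): 0101000001
Gen 3 (rule 109): 0111011101
Gen 4 (rule 225): 0011101110
Gen 5 (rule 60): 0010011001
Gen 6 (rule 57): 1001010100
Gen 7 (rule 109): 1001111101
Gen 8 (rule 225): 0000111110
Gen 9 (rule 60): 0000100001
Gen 10 (rule 57): 1110011100
Gen 11 (rule 109): 1010010101
Gen 12 (rule 225): 0100001010
Gen 13 (rule 60): 0110001111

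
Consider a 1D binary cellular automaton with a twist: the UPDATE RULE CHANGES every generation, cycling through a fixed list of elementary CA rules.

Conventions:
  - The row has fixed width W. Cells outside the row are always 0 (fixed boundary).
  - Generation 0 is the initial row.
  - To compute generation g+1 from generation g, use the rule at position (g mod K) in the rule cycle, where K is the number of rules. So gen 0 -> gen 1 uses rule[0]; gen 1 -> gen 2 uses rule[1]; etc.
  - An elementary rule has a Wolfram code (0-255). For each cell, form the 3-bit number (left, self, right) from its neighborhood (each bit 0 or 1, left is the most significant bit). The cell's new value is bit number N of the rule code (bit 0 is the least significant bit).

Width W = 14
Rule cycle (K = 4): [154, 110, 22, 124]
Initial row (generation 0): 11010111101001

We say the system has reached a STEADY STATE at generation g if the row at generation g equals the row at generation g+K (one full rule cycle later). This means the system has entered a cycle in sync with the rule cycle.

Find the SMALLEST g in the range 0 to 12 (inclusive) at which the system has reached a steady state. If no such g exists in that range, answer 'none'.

Answer: none

Derivation:
Gen 0: 11010111101001
Gen 1 (rule 154): 10000111000110
Gen 2 (rule 110): 10001101001110
Gen 3 (rule 22): 11010001110001
Gen 4 (rule 124): 11111001011001
Gen 5 (rule 154): 11110110010110
Gen 6 (rule 110): 10011110111110
Gen 7 (rule 22): 11100000000001
Gen 8 (rule 124): 10110000000001
Gen 9 (rule 154): 00101000000010
Gen 10 (rule 110): 01111000000110
Gen 11 (rule 22): 10000100001001
Gen 12 (rule 124): 11000110001101
Gen 13 (rule 154): 10101101011000
Gen 14 (rule 110): 11111111111000
Gen 15 (rule 22): 00000000000100
Gen 16 (rule 124): 00000000000110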